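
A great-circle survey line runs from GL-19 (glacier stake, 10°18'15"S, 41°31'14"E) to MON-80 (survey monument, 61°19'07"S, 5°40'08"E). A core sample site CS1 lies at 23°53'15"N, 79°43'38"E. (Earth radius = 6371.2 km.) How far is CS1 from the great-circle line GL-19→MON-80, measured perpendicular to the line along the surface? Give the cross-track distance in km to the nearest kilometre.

GL-19: φ = -10.30417°, λ = +41.52056°
MON-80: φ = -61.31861°, λ = +5.66889°
CS1: φ = +23.88750°, λ = +79.72722°
δ₁₃ = central angle GL-19→CS1 = 0.883493 rad  (haversine)
θ₁₃ = bearing GL-19→CS1 = 47.023°,  θ₁₂ = bearing GL-19→MON-80 = 199.505°
dₓₜ = R·arcsin(sin δ₁₃ · sin(θ₁₃ − θ₁₂)) = 6371.2·arcsin(0.77296·sin(-152.482°)) = -2326.735 km
|dₓₜ| = 2326.735 km

2327 km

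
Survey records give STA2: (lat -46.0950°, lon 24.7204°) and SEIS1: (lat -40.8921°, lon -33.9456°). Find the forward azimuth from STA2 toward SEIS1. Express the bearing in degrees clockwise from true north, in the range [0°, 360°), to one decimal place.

255.2°

Δλ = -58.6660°
y = sin Δλ · cos φ₂ = -0.645690
x = cos φ₁ sin φ₂ − sin φ₁ cos φ₂ cos Δλ = -0.170735
θ = atan2(y, x) = -104.8113° → 255.1887° (mod 360°)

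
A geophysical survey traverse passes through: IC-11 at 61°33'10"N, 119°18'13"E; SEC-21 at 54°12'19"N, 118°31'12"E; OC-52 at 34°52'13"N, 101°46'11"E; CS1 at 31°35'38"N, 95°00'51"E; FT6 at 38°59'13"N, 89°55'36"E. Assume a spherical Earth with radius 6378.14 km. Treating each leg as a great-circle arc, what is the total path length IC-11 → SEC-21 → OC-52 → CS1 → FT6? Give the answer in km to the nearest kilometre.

5005 km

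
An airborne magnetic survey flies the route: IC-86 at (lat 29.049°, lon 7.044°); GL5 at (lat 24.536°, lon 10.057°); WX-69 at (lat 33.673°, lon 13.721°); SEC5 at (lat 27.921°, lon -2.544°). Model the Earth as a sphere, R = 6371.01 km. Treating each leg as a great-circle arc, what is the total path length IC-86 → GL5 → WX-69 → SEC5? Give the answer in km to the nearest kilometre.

3338 km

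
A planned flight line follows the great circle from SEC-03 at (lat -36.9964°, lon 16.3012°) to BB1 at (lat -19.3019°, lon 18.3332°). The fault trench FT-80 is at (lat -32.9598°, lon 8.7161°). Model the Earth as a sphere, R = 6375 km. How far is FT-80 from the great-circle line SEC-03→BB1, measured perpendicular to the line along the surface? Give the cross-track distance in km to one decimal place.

δ₁₃ = central angle SEC-03→FT-80 = 0.129275 rad  (haversine)
θ₁₃ = bearing SEC-03→FT-80 = 300.782°,  θ₁₂ = bearing SEC-03→BB1 = 6.290°
dₓₜ = R·arcsin(sin δ₁₃ · sin(θ₁₃ − θ₁₂)) = 6375·arcsin(0.12892·sin(294.492°)) = -749.614 km
|dₓₜ| = 749.614 km

749.6 km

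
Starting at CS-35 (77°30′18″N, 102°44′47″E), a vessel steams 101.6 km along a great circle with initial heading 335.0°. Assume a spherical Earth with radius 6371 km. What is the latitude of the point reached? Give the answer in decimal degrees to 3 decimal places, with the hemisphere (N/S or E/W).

CS-35: φ = +77.50500°, λ = +102.74639°
δ = d/R = 101.6/6371 = 0.015947 rad
φ₂ = arcsin(sin φ₁ cos δ + cos φ₁ sin δ cos θ)
   = arcsin(0.97631·0.99987 + 0.21635·0.01595·0.90631) = 78.32682°
λ₂ = λ₁ + atan2(sin θ sin δ cos φ₁, cos δ − sin φ₁ sin φ₂) = 100.83759°

78.327°N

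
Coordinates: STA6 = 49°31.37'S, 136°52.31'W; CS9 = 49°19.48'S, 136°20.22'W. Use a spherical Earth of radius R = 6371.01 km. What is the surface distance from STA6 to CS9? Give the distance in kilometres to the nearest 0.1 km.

44.5 km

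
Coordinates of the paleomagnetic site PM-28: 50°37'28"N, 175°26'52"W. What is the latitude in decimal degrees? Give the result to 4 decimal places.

50° + 37′/60 + 28″/3600 = 50 + 0.61667 + 0.00778 = 50.6244°

50.6244°N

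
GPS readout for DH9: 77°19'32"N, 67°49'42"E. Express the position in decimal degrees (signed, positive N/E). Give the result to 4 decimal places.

lat: 77.3256° N → +77.3256°
lon: 67.8283° E → +67.8283°

+77.3256°, +67.8283°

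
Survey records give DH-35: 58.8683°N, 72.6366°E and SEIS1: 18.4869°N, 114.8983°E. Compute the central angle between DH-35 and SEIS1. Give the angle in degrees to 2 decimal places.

50.63°

Δφ = -40.3814°,  Δλ = 42.2617°
a = sin²(Δφ/2) + cos φ₁ cos φ₂ sin²(Δλ/2) = 0.182848
c = 2·arcsin(√a) = 0.883690 rad = 50.6317°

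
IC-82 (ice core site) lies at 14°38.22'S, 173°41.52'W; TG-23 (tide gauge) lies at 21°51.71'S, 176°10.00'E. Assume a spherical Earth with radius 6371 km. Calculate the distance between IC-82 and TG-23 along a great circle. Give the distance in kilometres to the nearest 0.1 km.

1337.9 km

IC-82: φ = -14.63700°, λ = -173.69200°
TG-23: φ = -21.86183°, λ = +176.16667°
Δφ = -7.2248°,  Δλ = -10.1413°
a = sin²(Δφ/2) + cos φ₁ cos φ₂ sin²(Δλ/2) = 0.010985
c = 2·arcsin(√a) = 0.210000 rad = 12.0321°
d = R·c = 6371 × 0.210000 = 1337.9 km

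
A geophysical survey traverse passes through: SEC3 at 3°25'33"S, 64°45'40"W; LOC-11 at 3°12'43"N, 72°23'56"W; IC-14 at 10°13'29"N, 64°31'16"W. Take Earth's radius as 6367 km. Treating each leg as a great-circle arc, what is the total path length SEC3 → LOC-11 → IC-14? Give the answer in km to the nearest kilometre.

SEC3: φ = -3.42583°, λ = -64.76111°
LOC-11: φ = +3.21194°, λ = -72.39889°
IC-14: φ = +10.22472°, λ = -64.52111°
SEC3→LOC-11: c = 0.176555 rad, d = 1124.12 km
LOC-11→IC-14: c = 0.183308 rad, d = 1167.12 km
Total = 1124.12 + 1167.12 = 2291.25 km

2291 km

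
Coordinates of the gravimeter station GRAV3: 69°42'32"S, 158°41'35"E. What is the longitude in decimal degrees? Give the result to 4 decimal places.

158.6931°E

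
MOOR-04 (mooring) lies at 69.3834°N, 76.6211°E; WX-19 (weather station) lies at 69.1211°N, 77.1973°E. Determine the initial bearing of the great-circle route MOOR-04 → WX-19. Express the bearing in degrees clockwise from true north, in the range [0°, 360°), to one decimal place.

Δλ = 0.5762°
y = sin Δλ · cos φ₂ = 0.003584
x = cos φ₁ sin φ₂ − sin φ₁ cos φ₂ cos Δλ = -0.004561
θ = atan2(y, x) = 141.8403° → 141.8403° (mod 360°)

141.8°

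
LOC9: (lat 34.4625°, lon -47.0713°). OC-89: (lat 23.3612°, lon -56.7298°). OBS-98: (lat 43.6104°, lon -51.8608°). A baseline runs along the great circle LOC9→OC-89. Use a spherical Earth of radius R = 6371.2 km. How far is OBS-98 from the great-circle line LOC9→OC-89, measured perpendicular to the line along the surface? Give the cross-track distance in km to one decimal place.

953.2 km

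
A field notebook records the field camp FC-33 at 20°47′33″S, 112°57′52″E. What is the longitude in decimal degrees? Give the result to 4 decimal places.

112° + 57′/60 + 52″/3600 = 112 + 0.95000 + 0.01444 = 112.9644°

112.9644°E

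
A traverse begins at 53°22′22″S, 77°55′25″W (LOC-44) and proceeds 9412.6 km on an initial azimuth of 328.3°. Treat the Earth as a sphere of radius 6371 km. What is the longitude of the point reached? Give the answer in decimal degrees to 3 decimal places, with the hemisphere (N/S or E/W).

113.350°W

LOC-44: φ = -53.37278°, λ = -77.92361°
δ = d/R = 9412.6/6371 = 1.477413 rad
φ₂ = arcsin(sin φ₁ cos δ + cos φ₁ sin δ cos θ)
   = arcsin(-0.80253·0.09325 + 0.59661·0.99564·0.85081) = 25.50268°
λ₂ = λ₁ + atan2(sin θ sin δ cos φ₁, cos δ − sin φ₁ sin φ₂) = -113.35034°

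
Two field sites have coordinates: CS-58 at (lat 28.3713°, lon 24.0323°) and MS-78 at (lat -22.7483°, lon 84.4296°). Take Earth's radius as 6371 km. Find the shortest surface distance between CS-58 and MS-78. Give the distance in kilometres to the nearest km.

Δφ = -51.1196°,  Δλ = 60.3973°
a = sin²(Δφ/2) + cos φ₁ cos φ₂ sin²(Δλ/2) = 0.391454
c = 2·arcsin(√a) = 1.351961 rad = 77.4617°
d = R·c = 6371 × 1.351961 = 8613.3 km

8613 km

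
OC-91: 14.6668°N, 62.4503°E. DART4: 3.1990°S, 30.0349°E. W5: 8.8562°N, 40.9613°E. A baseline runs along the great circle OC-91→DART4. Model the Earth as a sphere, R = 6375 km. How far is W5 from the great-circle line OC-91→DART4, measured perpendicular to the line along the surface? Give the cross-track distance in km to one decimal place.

δ₁₃ = central angle OC-91→W5 = 0.380668 rad  (haversine)
θ₁₃ = bearing OC-91→W5 = 256.957°,  θ₁₂ = bearing OC-91→DART4 = 243.453°
dₓₜ = R·arcsin(sin δ₁₃ · sin(θ₁₃ − θ₁₂)) = 6375·arcsin(0.37154·sin(13.504°)) = 553.788 km
|dₓₜ| = 553.788 km

553.8 km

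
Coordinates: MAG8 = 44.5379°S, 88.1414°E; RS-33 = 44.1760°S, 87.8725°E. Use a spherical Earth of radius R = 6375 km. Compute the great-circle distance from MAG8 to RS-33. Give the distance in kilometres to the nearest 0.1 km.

Δφ = 0.3619°,  Δλ = -0.2689°
a = sin²(Δφ/2) + cos φ₁ cos φ₂ sin²(Δλ/2) = 0.000013
c = 2·arcsin(√a) = 0.007152 rad = 0.4098°
d = R·c = 6375 × 0.007152 = 45.6 km

45.6 km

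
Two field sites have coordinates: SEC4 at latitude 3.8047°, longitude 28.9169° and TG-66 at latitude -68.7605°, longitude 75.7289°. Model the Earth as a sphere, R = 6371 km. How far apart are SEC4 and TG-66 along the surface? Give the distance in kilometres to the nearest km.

8819 km

Δφ = -72.5652°,  Δλ = 46.8120°
a = sin²(Δφ/2) + cos φ₁ cos φ₂ sin²(Δλ/2) = 0.407231
c = 2·arcsin(√a) = 1.384176 rad = 79.3075°
d = R·c = 6371 × 1.384176 = 8818.6 km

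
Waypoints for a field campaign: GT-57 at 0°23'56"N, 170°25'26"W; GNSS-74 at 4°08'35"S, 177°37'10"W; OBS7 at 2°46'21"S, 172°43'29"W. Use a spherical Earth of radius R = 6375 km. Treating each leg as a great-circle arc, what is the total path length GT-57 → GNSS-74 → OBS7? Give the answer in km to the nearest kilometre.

1511 km

GT-57: φ = +0.39889°, λ = -170.42389°
GNSS-74: φ = -4.14306°, λ = -177.61944°
OBS7: φ = -2.77250°, λ = -172.72472°
GT-57→GNSS-74: c = 0.148428 rad, d = 946.23 km
GNSS-74→OBS7: c = 0.088563 rad, d = 564.59 km
Total = 946.23 + 564.59 = 1510.82 km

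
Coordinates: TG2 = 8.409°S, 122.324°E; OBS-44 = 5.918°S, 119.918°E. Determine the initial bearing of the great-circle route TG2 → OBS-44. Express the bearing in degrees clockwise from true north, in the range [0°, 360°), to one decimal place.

Δλ = -2.4060°
y = sin Δλ · cos φ₂ = -0.041757
x = cos φ₁ sin φ₂ − sin φ₁ cos φ₂ cos Δλ = 0.043334
θ = atan2(y, x) = -43.9378° → 316.0622° (mod 360°)

316.1°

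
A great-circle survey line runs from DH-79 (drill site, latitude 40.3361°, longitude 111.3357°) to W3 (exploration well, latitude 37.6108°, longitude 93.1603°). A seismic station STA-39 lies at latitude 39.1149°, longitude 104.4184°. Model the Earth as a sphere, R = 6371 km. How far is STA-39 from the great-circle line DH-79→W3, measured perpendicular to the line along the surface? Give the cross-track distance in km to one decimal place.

59.3 km

δ₁₃ = central angle DH-79→STA-39 = 0.095242 rad  (haversine)
θ₁₃ = bearing DH-79→STA-39 = 259.300°,  θ₁₂ = bearing DH-79→W3 = 264.920°
dₓₜ = R·arcsin(sin δ₁₃ · sin(θ₁₃ − θ₁₂)) = 6371·arcsin(0.09510·sin(-5.621°)) = -59.340 km
|dₓₜ| = 59.340 km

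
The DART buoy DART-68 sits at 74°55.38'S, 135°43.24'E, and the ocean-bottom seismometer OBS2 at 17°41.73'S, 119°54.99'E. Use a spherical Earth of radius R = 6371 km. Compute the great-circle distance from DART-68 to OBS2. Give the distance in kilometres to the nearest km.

DART-68: φ = -74.92300°, λ = +135.72067°
OBS2: φ = -17.69550°, λ = +119.91650°
Δφ = 57.2275°,  Δλ = -15.8042°
a = sin²(Δφ/2) + cos φ₁ cos φ₂ sin²(Δλ/2) = 0.234031
c = 2·arcsin(√a) = 1.009910 rad = 57.8636°
d = R·c = 6371 × 1.009910 = 6434.1 km

6434 km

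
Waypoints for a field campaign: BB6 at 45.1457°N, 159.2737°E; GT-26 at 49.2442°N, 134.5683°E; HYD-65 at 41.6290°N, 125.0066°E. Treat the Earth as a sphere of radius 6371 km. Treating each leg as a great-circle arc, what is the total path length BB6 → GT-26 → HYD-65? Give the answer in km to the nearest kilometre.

3039 km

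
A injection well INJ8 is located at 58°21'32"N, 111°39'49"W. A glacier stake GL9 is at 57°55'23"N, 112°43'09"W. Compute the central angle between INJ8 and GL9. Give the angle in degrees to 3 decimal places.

0.707°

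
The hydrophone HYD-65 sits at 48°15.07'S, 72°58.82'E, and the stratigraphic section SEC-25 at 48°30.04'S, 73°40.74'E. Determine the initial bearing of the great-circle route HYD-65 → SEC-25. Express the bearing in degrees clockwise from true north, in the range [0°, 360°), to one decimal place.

118.5°

HYD-65: φ = -48.25117°, λ = +72.98033°
SEC-25: φ = -48.50067°, λ = +73.67900°
Δλ = 0.6987°
y = sin Δλ · cos φ₂ = 0.008080
x = cos φ₁ sin φ₂ − sin φ₁ cos φ₂ cos Δλ = -0.004391
θ = atan2(y, x) = 118.5242° → 118.5242° (mod 360°)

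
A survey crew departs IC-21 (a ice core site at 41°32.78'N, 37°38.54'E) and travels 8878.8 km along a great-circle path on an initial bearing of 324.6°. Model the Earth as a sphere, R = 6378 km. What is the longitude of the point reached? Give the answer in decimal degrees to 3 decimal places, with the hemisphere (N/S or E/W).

87.345°W

IC-21: φ = +41.54633°, λ = +37.64233°
δ = d/R = 8878.8/6378 = 1.392098 rad
φ₂ = arcsin(sin φ₁ cos δ + cos φ₁ sin δ cos θ)
   = arcsin(0.66323·0.17775 + 0.74842·0.98408·0.81513) = 45.90859°
λ₂ = λ₁ + atan2(sin θ sin δ cos φ₁, cos δ − sin φ₁ sin φ₂) = -87.34525°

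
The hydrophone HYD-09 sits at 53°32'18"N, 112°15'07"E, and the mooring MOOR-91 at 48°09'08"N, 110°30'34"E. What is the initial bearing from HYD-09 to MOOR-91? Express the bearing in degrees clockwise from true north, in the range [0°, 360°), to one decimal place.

HYD-09: φ = +53.53833°, λ = +112.25194°
MOOR-91: φ = +48.15222°, λ = +110.50944°
Δλ = -1.7425°
y = sin Δλ · cos φ₂ = -0.020287
x = cos φ₁ sin φ₂ − sin φ₁ cos φ₂ cos Δλ = -0.093619
θ = atan2(y, x) = -167.7734° → 192.2266° (mod 360°)

192.2°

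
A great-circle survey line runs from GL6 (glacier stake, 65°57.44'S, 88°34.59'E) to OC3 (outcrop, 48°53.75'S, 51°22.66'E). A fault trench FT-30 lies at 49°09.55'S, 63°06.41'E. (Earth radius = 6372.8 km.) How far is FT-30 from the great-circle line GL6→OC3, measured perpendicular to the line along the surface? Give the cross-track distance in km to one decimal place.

GL6: φ = -65.95733°, λ = +88.57650°
OC3: φ = -48.89583°, λ = +51.37767°
FT-30: φ = -49.15917°, λ = +63.10683°
δ₁₃ = central angle GL6→FT-30 = 0.372460 rad  (haversine)
θ₁₃ = bearing GL6→FT-30 = 309.395°,  θ₁₂ = bearing GL6→OC3 = 293.308°
dₓₜ = R·arcsin(sin δ₁₃ · sin(θ₁₃ − θ₁₂)) = 6372.8·arcsin(0.36391·sin(16.087°)) = 643.713 km
|dₓₜ| = 643.713 km

643.7 km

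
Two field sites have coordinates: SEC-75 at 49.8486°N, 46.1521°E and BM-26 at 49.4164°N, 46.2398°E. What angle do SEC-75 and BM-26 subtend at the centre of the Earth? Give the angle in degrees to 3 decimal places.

0.436°

Δφ = -0.4322°,  Δλ = 0.0877°
a = sin²(Δφ/2) + cos φ₁ cos φ₂ sin²(Δλ/2) = 0.000014
c = 2·arcsin(√a) = 0.007608 rad = 0.4359°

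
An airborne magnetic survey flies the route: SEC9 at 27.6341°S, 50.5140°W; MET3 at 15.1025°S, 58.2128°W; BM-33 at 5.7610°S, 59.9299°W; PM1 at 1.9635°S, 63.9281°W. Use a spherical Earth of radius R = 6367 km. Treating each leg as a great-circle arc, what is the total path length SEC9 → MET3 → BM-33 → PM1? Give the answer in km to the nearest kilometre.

3270 km

SEC9→MET3: c = 0.251796 rad, d = 1603.18 km
MET3→BM-33: c = 0.165676 rad, d = 1054.86 km
BM-33→PM1: c = 0.096117 rad, d = 611.98 km
Total = 1603.18 + 1054.86 + 611.98 = 3270.02 km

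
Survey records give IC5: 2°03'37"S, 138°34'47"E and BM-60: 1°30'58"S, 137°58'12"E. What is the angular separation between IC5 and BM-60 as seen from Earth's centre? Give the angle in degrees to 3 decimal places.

IC5: φ = -2.06028°, λ = +138.57972°
BM-60: φ = -1.51611°, λ = +137.97000°
Δφ = 0.5442°,  Δλ = -0.6097°
a = sin²(Δφ/2) + cos φ₁ cos φ₂ sin²(Δλ/2) = 0.000051
c = 2·arcsin(√a) = 0.014260 rad = 0.8170°

0.817°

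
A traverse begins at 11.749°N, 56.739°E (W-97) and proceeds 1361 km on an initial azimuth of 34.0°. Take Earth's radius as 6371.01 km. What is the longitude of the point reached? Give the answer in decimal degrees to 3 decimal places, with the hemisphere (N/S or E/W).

δ = d/R = 1361/6371.01 = 0.213624 rad
φ₂ = arcsin(sin φ₁ cos δ + cos φ₁ sin δ cos θ)
   = arcsin(0.20362·0.97727 + 0.97905·0.21200·0.82904) = 21.78175°
λ₂ = λ₁ + atan2(sin θ sin δ cos φ₁, cos δ − sin φ₁ sin φ₂) = 64.07370°

64.074°E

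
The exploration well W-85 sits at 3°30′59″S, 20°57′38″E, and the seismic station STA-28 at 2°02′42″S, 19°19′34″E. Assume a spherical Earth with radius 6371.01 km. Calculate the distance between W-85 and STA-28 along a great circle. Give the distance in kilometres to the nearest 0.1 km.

W-85: φ = -3.51639°, λ = +20.96056°
STA-28: φ = -2.04500°, λ = +19.32611°
Δφ = 1.4714°,  Δλ = -1.6344°
a = sin²(Δφ/2) + cos φ₁ cos φ₂ sin²(Δλ/2) = 0.000368
c = 2·arcsin(√a) = 0.038357 rad = 2.1977°
d = R·c = 6371.01 × 0.038357 = 244.4 km

244.4 km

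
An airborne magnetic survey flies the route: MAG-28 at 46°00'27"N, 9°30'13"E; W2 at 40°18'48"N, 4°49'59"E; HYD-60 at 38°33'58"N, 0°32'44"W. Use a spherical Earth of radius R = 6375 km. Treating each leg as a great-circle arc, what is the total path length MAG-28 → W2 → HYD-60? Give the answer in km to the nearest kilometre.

MAG-28: φ = +46.00750°, λ = +9.50361°
W2: φ = +40.31333°, λ = +4.83306°
HYD-60: φ = +38.56611°, λ = -0.54556°
MAG-28→W2: c = 0.115762 rad, d = 737.99 km
W2→HYD-60: c = 0.078633 rad, d = 501.29 km
Total = 737.99 + 501.29 = 1239.27 km

1239 km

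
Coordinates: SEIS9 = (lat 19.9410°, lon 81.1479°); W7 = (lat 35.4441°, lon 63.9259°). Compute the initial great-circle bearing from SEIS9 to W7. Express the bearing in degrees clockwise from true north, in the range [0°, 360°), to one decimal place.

Δλ = -17.2220°
y = sin Δλ · cos φ₂ = -0.241207
x = cos φ₁ sin φ₂ − sin φ₁ cos φ₂ cos Δλ = 0.279748
θ = atan2(y, x) = -40.7689° → 319.2311° (mod 360°)

319.2°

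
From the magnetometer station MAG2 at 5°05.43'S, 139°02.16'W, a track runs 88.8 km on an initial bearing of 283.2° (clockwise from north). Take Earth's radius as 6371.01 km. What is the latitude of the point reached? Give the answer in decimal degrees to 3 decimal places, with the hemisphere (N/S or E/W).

4.908°S

MAG2: φ = -5.09050°, λ = -139.03600°
δ = d/R = 88.8/6371.01 = 0.013938 rad
φ₂ = arcsin(sin φ₁ cos δ + cos φ₁ sin δ cos θ)
   = arcsin(-0.08873·0.99990 + 0.99606·0.01394·0.22835) = -4.90768°
λ₂ = λ₁ + atan2(sin θ sin δ cos φ₁, cos δ − sin φ₁ sin φ₂) = -139.81636°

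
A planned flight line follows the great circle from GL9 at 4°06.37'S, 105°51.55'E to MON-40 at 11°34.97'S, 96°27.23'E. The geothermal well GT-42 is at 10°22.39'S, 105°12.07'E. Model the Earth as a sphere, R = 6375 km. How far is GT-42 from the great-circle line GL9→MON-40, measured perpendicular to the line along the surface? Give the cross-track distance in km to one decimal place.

GL9: φ = -4.10617°, λ = +105.85917°
MON-40: φ = -11.58283°, λ = +96.45383°
GT-42: φ = -10.37317°, λ = +105.20117°
δ₁₃ = central angle GL9→GT-42 = 0.109971 rad  (haversine)
θ₁₃ = bearing GL9→GT-42 = 185.908°,  θ₁₂ = bearing GL9→MON-40 = 230.693°
dₓₜ = R·arcsin(sin δ₁₃ · sin(θ₁₃ − θ₁₂)) = 6375·arcsin(0.10975·sin(-44.785°)) = -493.361 km
|dₓₜ| = 493.361 km

493.4 km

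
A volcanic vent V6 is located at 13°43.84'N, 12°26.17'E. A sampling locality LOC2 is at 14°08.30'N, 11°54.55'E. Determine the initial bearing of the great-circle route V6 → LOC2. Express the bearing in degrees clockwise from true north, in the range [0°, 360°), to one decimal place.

V6: φ = +13.73067°, λ = +12.43617°
LOC2: φ = +14.13833°, λ = +11.90917°
Δλ = -0.5270°
y = sin Δλ · cos φ₂ = -0.008919
x = cos φ₁ sin φ₂ − sin φ₁ cos φ₂ cos Δλ = 0.007125
θ = atan2(y, x) = -51.3814° → 308.6186° (mod 360°)

308.6°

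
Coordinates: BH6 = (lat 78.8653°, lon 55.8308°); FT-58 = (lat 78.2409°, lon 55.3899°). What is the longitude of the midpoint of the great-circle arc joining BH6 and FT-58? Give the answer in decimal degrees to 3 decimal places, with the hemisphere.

55.604°E

Bx = cos φ₂ cos Δλ = 0.203791,  By = cos φ₂ sin Δλ = -0.001568
φₘ = atan2(sin φ₁ + sin φ₂, √((cos φ₁ + Bx)² + By²)) = 78.55318°
λₘ = λ₁ + atan2(By, cos φ₁ + Bx) = 55.60442°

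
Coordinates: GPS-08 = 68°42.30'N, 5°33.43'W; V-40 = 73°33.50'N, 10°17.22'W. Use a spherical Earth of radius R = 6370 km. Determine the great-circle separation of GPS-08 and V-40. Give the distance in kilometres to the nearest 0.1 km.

GPS-08: φ = +68.70500°, λ = -5.55717°
V-40: φ = +73.55833°, λ = -10.28700°
Δφ = 4.8533°,  Δλ = -4.7298°
a = sin²(Δφ/2) + cos φ₁ cos φ₂ sin²(Δλ/2) = 0.001968
c = 2·arcsin(√a) = 0.088748 rad = 5.0849°
d = R·c = 6370 × 0.088748 = 565.3 km

565.3 km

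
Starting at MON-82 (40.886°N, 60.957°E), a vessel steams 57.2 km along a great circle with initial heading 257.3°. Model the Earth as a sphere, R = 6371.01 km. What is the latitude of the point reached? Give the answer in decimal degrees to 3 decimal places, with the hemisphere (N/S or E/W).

δ = d/R = 57.2/6371.01 = 0.008978 rad
φ₂ = arcsin(sin φ₁ cos δ + cos φ₁ sin δ cos θ)
   = arcsin(0.65456·0.99996 + 0.75601·0.00898·-0.21985) = 40.77101°
λ₂ = λ₁ + atan2(sin θ sin δ cos φ₁, cos δ − sin φ₁ sin φ₂) = 60.29437°

40.771°N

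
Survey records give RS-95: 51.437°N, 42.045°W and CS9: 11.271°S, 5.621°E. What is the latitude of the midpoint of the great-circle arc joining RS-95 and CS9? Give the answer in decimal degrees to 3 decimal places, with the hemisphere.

21.691°N

Bx = cos φ₂ cos Δλ = 0.660463,  By = cos φ₂ sin Δλ = 0.724975
φₘ = atan2(sin φ₁ + sin φ₂, √((cos φ₁ + Bx)² + By²)) = 21.69135°
λₘ = λ₁ + atan2(By, cos φ₁ + Bx) = -12.59187°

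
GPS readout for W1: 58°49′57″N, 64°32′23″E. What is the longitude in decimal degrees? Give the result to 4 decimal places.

64.5397°E

64° + 32′/60 + 23″/3600 = 64 + 0.53333 + 0.00639 = 64.5397°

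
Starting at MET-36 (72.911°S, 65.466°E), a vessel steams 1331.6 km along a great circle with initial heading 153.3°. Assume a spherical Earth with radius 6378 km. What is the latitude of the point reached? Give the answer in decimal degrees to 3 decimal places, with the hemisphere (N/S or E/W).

δ = d/R = 1331.6/6378 = 0.208780 rad
φ₂ = arcsin(sin φ₁ cos δ + cos φ₁ sin δ cos θ)
   = arcsin(-0.95585·0.97828 + 0.29386·0.20727·-0.89337) = -81.69176°
λ₂ = λ₁ + atan2(sin θ sin δ cos φ₁, cos δ − sin φ₁ sin φ₂) = 105.59397°

81.692°S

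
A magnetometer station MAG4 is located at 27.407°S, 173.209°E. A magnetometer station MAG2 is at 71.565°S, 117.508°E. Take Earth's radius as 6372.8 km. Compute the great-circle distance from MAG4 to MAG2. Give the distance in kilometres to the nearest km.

Δφ = -44.1580°,  Δλ = -55.7010°
a = sin²(Δφ/2) + cos φ₁ cos φ₂ sin²(Δλ/2) = 0.202558
c = 2·arcsin(√a) = 0.933675 rad = 53.4956°
d = R·c = 6372.8 × 0.933675 = 5950.1 km

5950 km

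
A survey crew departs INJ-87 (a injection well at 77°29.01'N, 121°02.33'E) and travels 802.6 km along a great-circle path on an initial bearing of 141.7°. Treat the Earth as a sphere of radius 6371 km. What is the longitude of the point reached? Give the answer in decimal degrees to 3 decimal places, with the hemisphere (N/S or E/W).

INJ-87: φ = +77.48350°, λ = +121.03883°
δ = d/R = 802.6/6371 = 0.125977 rad
φ₂ = arcsin(sin φ₁ cos δ + cos φ₁ sin δ cos θ)
   = arcsin(0.97623·0.99208 + 0.21672·0.12564·-0.78478) = 71.28533°
λ₂ = λ₁ + atan2(sin θ sin δ cos φ₁, cos δ − sin φ₁ sin φ₂) = 135.08478°

135.085°E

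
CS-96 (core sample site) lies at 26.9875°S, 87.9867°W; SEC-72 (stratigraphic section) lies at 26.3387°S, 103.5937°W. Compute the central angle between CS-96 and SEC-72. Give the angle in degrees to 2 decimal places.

Δφ = 0.6488°,  Δλ = -15.6070°
a = sin²(Δφ/2) + cos φ₁ cos φ₂ sin²(Δλ/2) = 0.014754
c = 2·arcsin(√a) = 0.243536 rad = 13.9536°

13.95°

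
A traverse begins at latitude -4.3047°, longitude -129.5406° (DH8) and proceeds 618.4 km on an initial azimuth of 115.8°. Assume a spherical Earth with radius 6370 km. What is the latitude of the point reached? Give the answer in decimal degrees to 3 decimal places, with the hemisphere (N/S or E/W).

δ = d/R = 618.4/6370 = 0.097080 rad
φ₂ = arcsin(sin φ₁ cos δ + cos φ₁ sin δ cos θ)
   = arcsin(-0.07506·0.99529 + 0.99718·0.09693·-0.43523) = -6.70596°
λ₂ = λ₁ + atan2(sin θ sin δ cos φ₁, cos δ − sin φ₁ sin φ₂) = -124.49970°

6.706°S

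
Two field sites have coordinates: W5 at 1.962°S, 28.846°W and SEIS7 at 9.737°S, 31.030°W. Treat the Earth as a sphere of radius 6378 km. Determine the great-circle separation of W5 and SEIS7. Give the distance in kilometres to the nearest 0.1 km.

Δφ = -7.7750°,  Δλ = -2.1840°
a = sin²(Δφ/2) + cos φ₁ cos φ₂ sin²(Δλ/2) = 0.004954
c = 2·arcsin(√a) = 0.140890 rad = 8.0724°
d = R·c = 6378 × 0.140890 = 898.6 km

898.6 km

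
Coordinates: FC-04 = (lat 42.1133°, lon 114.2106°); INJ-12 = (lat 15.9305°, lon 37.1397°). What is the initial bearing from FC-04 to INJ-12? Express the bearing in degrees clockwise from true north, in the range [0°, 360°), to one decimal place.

273.6°

Δλ = -77.0709°
y = sin Δλ · cos φ₂ = -0.937217
x = cos φ₁ sin φ₂ − sin φ₁ cos φ₂ cos Δλ = 0.059327
θ = atan2(y, x) = -86.3779° → 273.6221° (mod 360°)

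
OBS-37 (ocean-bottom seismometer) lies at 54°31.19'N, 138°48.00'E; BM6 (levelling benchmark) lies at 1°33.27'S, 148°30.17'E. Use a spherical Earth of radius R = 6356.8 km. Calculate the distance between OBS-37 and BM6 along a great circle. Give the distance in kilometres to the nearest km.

OBS-37: φ = +54.51983°, λ = +138.80000°
BM6: φ = -1.55450°, λ = +148.50283°
Δφ = -56.0743°,  Δλ = 9.7028°
a = sin²(Δφ/2) + cos φ₁ cos φ₂ sin²(Δλ/2) = 0.225091
c = 2·arcsin(√a) = 0.988651 rad = 56.6455°
d = R·c = 6356.8 × 0.988651 = 6284.7 km

6285 km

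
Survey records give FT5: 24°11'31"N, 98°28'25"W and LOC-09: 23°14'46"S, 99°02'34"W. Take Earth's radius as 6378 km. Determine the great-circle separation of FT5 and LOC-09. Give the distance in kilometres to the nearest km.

5281 km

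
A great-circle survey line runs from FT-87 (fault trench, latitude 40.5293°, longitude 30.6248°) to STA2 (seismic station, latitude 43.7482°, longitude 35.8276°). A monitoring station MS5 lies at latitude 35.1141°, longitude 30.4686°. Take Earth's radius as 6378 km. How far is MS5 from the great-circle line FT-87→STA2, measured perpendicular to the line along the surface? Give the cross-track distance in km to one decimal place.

441.3 km

δ₁₃ = central angle FT-87→MS5 = 0.094538 rad  (haversine)
θ₁₃ = bearing FT-87→MS5 = 181.354°,  θ₁₂ = bearing FT-87→STA2 = 48.437°
dₓₜ = R·arcsin(sin δ₁₃ · sin(θ₁₃ − θ₁₂)) = 6378·arcsin(0.09440·sin(132.917°)) = 441.266 km
|dₓₜ| = 441.266 km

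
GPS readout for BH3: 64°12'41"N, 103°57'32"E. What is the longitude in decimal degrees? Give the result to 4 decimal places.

103.9589°E

103° + 57′/60 + 32″/3600 = 103 + 0.95000 + 0.00889 = 103.9589°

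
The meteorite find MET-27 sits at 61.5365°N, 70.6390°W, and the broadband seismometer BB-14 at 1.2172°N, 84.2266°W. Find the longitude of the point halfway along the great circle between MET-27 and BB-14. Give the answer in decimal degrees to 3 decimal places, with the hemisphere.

79.850°W

Bx = cos φ₂ cos Δλ = 0.971793,  By = cos φ₂ sin Δλ = -0.234879
φₘ = atan2(sin φ₁ + sin φ₂, √((cos φ₁ + Bx)² + By²)) = 31.53386°
λₘ = λ₁ + atan2(By, cos φ₁ + Bx) = -79.85020°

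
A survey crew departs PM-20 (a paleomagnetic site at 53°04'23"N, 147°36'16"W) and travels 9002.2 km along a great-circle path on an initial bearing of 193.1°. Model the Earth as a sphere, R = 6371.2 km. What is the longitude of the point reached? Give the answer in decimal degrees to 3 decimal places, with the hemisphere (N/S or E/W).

162.139°W

PM-20: φ = +53.07306°, λ = -147.60444°
δ = d/R = 9002.2/6371.2 = 1.412952 rad
φ₂ = arcsin(sin φ₁ cos δ + cos φ₁ sin δ cos θ)
   = arcsin(0.79940·0.15719 + 0.60080·0.98757·-0.97398) = -26.88677°
λ₂ = λ₁ + atan2(sin θ sin δ cos φ₁, cos δ − sin φ₁ sin φ₂) = -162.13890°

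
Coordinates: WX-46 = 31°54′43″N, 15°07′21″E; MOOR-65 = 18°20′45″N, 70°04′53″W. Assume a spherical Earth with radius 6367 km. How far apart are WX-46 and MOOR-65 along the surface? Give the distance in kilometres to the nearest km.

8499 km

WX-46: φ = +31.91194°, λ = +15.12250°
MOOR-65: φ = +18.34583°, λ = -70.08139°
Δφ = -13.5661°,  Δλ = -85.2039°
a = sin²(Δφ/2) + cos φ₁ cos φ₂ sin²(Δλ/2) = 0.383126
c = 2·arcsin(√a) = 1.334865 rad = 76.4821°
d = R·c = 6367 × 1.334865 = 8499.1 km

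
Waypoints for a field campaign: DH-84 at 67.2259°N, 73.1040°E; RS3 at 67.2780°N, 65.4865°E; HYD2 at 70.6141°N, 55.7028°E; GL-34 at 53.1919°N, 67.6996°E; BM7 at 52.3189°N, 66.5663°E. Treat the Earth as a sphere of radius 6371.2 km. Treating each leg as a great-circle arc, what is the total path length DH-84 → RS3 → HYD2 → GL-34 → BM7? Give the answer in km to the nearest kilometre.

DH-84→RS3: c = 0.051385 rad, d = 327.38 km
RS3→HYD2: c = 0.084397 rad, d = 537.71 km
HYD2→GL-34: c = 0.318261 rad, d = 2027.71 km
GL-34→BM7: c = 0.019376 rad, d = 123.45 km
Total = 327.38 + 537.71 + 2027.71 + 123.45 = 3016.25 km

3016 km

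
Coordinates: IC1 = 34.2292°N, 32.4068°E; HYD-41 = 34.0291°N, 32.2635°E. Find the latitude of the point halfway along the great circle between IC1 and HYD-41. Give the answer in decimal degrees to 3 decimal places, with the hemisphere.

Bx = cos φ₂ cos Δλ = 0.828751,  By = cos φ₂ sin Δλ = -0.002073
φₘ = atan2(sin φ₁ + sin φ₂, √((cos φ₁ + Bx)² + By²)) = 34.12917°
λₘ = λ₁ + atan2(By, cos φ₁ + Bx) = 32.33507°

34.129°N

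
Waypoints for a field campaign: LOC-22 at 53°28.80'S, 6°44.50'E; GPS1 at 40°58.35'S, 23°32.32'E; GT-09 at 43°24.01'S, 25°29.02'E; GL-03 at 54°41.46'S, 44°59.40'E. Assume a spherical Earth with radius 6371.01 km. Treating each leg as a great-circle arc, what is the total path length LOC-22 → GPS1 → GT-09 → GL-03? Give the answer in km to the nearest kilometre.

4072 km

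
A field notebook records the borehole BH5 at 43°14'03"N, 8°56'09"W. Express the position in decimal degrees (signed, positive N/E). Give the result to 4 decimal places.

lat: 43.2342° N → +43.2342°
lon: 8.9358° W → -8.9358°

+43.2342°, -8.9358°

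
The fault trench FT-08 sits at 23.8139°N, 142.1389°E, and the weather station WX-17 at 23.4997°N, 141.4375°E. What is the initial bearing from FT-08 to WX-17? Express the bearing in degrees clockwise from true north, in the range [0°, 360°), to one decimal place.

244.1°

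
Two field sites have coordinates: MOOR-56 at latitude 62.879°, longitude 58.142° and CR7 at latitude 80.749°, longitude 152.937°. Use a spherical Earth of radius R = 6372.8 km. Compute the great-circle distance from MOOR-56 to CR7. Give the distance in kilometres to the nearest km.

3255 km

Δφ = 17.8700°,  Δλ = 94.7950°
a = sin²(Δφ/2) + cos φ₁ cos φ₂ sin²(Δλ/2) = 0.063828
c = 2·arcsin(√a) = 0.510821 rad = 29.2679°
d = R·c = 6372.8 × 0.510821 = 3255.4 km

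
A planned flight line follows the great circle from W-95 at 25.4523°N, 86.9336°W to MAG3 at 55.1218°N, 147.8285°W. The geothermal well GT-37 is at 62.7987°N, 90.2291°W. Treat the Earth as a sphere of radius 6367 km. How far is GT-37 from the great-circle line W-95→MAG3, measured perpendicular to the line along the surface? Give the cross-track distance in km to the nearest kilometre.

2344 km

δ₁₃ = central angle W-95→GT-37 = 0.652942 rad  (haversine)
θ₁₃ = bearing W-95→GT-37 = 357.521°,  θ₁₂ = bearing W-95→MAG3 = 321.191°
dₓₜ = R·arcsin(sin δ₁₃ · sin(θ₁₃ − θ₁₂)) = 6367·arcsin(0.60753·sin(36.330°)) = 2344.214 km
|dₓₜ| = 2344.214 km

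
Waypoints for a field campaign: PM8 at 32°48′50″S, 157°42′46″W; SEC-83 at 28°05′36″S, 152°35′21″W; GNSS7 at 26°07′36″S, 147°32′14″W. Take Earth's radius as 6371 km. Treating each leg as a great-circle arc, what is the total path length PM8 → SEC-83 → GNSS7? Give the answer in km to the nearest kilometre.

1264 km

PM8: φ = -32.81389°, λ = -157.71278°
SEC-83: φ = -28.09333°, λ = -152.58917°
GNSS7: φ = -26.12667°, λ = -147.53722°
PM8→SEC-83: c = 0.112794 rad, d = 718.61 km
SEC-83→GNSS7: c = 0.085652 rad, d = 545.69 km
Total = 718.61 + 545.69 = 1264.30 km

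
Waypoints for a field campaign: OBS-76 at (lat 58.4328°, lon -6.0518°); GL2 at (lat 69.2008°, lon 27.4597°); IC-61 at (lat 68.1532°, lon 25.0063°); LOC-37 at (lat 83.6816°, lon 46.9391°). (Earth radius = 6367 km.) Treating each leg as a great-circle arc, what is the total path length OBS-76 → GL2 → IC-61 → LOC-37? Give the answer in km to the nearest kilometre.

OBS-76→GL2: c = 0.312747 rad, d = 1991.26 km
GL2→IC-61: c = 0.024012 rad, d = 152.88 km
IC-61→LOC-37: c = 0.281882 rad, d = 1794.74 km
Total = 1991.26 + 152.88 + 1794.74 = 3938.88 km

3939 km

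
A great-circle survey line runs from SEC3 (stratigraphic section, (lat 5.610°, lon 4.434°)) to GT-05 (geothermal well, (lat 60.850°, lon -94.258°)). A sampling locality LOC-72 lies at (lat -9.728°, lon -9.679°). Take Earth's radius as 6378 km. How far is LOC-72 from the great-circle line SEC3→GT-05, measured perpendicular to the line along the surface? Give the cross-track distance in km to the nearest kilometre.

δ₁₃ = central angle SEC3→LOC-72 = 0.363170 rad  (haversine)
θ₁₃ = bearing SEC3→LOC-72 = 222.573°,  θ₁₂ = bearing SEC3→GT-05 = 331.214°
dₓₜ = R·arcsin(sin δ₁₃ · sin(θ₁₃ − θ₁₂)) = 6378·arcsin(0.35524·sin(-108.641°)) = -2189.612 km
|dₓₜ| = 2189.612 km

2190 km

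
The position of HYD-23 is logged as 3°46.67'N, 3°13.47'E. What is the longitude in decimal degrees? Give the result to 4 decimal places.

3.2245°E

3° + 13.47′/60 = 3 + 0.22450 = 3.2245°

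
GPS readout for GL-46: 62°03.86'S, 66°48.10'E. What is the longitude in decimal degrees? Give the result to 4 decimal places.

66° + 48.10′/60 = 66 + 0.80167 = 66.8017°

66.8017°E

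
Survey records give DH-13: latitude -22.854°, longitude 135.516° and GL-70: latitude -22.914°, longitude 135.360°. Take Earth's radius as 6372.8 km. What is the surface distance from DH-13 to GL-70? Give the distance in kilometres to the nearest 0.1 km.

17.3 km

Δφ = -0.0600°,  Δλ = -0.1560°
a = sin²(Δφ/2) + cos φ₁ cos φ₂ sin²(Δλ/2) = 0.000002
c = 2·arcsin(√a) = 0.002718 rad = 0.1557°
d = R·c = 6372.8 × 0.002718 = 17.3 km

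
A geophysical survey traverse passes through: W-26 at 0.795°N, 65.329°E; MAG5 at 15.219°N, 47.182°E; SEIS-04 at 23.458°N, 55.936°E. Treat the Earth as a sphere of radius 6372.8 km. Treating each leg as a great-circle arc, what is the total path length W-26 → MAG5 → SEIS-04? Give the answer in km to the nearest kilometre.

3855 km

W-26→MAG5: c = 0.401468 rad, d = 2558.47 km
MAG5→SEIS-04: c = 0.203490 rad, d = 1296.80 km
Total = 2558.47 + 1296.80 = 3855.27 km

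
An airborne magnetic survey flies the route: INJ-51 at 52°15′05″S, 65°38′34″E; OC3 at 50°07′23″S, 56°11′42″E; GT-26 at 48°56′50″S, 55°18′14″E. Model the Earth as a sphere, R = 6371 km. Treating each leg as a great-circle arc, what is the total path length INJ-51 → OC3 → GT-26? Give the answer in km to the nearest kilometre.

INJ-51: φ = -52.25139°, λ = +65.64278°
OC3: φ = -50.12306°, λ = +56.19500°
GT-26: φ = -48.94722°, λ = +55.30389°
INJ-51→OC3: c = 0.109727 rad, d = 699.07 km
OC3→GT-26: c = 0.022870 rad, d = 145.70 km
Total = 699.07 + 145.70 = 844.77 km

845 km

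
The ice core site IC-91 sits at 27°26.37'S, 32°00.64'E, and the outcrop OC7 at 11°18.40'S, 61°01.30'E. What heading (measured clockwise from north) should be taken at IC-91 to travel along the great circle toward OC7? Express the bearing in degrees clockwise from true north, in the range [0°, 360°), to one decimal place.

IC-91: φ = -27.43950°, λ = +32.01067°
OC7: φ = -11.30667°, λ = +61.02167°
Δλ = 29.0110°
y = sin Δλ · cos φ₂ = 0.475565
x = cos φ₁ sin φ₂ − sin φ₁ cos φ₂ cos Δλ = 0.221168
θ = atan2(y, x) = 65.0586° → 65.0586° (mod 360°)

65.1°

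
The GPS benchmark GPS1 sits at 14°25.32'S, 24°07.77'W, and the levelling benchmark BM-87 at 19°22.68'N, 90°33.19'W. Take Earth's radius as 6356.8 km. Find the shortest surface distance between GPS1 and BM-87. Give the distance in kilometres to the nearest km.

GPS1: φ = -14.42200°, λ = -24.12950°
BM-87: φ = +19.37800°, λ = -90.55317°
Δφ = 33.8000°,  Δλ = -66.4237°
a = sin²(Δφ/2) + cos φ₁ cos φ₂ sin²(Δλ/2) = 0.358608
c = 2·arcsin(√a) = 1.284101 rad = 73.5736°
d = R·c = 6356.8 × 1.284101 = 8162.8 km

8163 km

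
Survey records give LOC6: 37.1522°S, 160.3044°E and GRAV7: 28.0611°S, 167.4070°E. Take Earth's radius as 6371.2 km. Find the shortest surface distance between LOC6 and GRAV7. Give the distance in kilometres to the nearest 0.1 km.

1209.3 km

Δφ = 9.0911°,  Δλ = 7.1026°
a = sin²(Δφ/2) + cos φ₁ cos φ₂ sin²(Δλ/2) = 0.008979
c = 2·arcsin(√a) = 0.189804 rad = 10.8750°
d = R·c = 6371.2 × 0.189804 = 1209.3 km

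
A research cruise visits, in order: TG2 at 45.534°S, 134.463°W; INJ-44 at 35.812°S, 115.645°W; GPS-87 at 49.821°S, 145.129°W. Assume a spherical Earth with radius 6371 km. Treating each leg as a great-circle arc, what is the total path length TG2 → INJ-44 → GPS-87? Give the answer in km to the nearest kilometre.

TG2→INJ-44: c = 0.300208 rad, d = 1912.62 km
INJ-44→GPS-87: c = 0.445258 rad, d = 2836.74 km
Total = 1912.62 + 2836.74 = 4749.36 km

4749 km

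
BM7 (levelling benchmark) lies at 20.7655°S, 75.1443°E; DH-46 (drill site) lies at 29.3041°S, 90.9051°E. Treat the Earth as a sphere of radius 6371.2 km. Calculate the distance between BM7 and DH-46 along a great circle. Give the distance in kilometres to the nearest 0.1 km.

Δφ = -8.5386°,  Δλ = 15.7608°
a = sin²(Δφ/2) + cos φ₁ cos φ₂ sin²(Δλ/2) = 0.020870
c = 2·arcsin(√a) = 0.289941 rad = 16.6124°
d = R·c = 6371.2 × 0.289941 = 1847.3 km

1847.3 km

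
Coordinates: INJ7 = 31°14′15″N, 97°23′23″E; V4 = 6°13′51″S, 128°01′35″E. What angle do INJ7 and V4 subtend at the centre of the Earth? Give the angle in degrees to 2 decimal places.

INJ7: φ = +31.23750°, λ = +97.38972°
V4: φ = -6.23083°, λ = +128.02639°
Δφ = -37.4683°,  Δλ = 30.6367°
a = sin²(Δφ/2) + cos φ₁ cos φ₂ sin²(Δλ/2) = 0.162477
c = 2·arcsin(√a) = 0.829768 rad = 47.5422°

47.54°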